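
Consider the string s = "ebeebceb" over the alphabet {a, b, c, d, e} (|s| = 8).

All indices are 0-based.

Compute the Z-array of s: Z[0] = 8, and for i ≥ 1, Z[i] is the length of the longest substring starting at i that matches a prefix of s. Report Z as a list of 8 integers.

[8, 0, 1, 2, 0, 0, 2, 0]

Z[0]=8
i=1: i≥r, start 0; Z[1]=0
i=2: i≥r, start 0; Z[2]=1 grow→box=[2,3)
i=3: i≥r, start 0; Z[3]=2 grow→box=[3,5)
i=4: min(r-i=1, Z[1]=0)=0; Z[4]=0
i=5: i≥r, start 0; Z[5]=0
i=6: i≥r, start 0; Z[6]=2 grow→box=[6,8)
i=7: min(r-i=1, Z[1]=0)=0; Z[7]=0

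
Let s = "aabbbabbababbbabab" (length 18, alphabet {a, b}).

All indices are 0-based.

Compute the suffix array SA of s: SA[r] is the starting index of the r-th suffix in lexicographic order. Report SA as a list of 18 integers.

rank | idx | suffix
   0 |   0 | aabbbabbababbbabab
   1 |  16 | ab
   2 |  14 | abab
   3 |   8 | ababbbabab
   4 |   5 | abbababbbabab
   5 |  10 | abbbabab
   6 |   1 | abbbabbababbbabab
   7 |  17 | b
   8 |  15 | bab
   9 |  13 | babab
  10 |   7 | bababbbabab
  11 |   4 | babbababbbabab
  12 |   9 | babbbabab
  13 |  12 | bbabab
  14 |   6 | bbababbbabab
  15 |   3 | bbabbababbbabab
  16 |  11 | bbbabab
  17 |   2 | bbbabbababbbabab

[0, 16, 14, 8, 5, 10, 1, 17, 15, 13, 7, 4, 9, 12, 6, 3, 11, 2]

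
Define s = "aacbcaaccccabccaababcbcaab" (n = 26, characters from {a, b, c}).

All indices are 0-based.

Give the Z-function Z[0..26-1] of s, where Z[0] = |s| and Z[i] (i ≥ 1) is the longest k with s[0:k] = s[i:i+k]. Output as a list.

[26, 1, 0, 0, 0, 3, 1, 0, 0, 0, 0, 1, 0, 0, 0, 2, 1, 0, 1, 0, 0, 0, 0, 2, 1, 0]

Z[0]=26
i=1: i≥r, start 0; Z[1]=1 extend→box=[1,2)
i=2: i≥r, start 0; Z[2]=0
i=3: i≥r, start 0; Z[3]=0
i=4: i≥r, start 0; Z[4]=0
i=5: i≥r, start 0; Z[5]=3 extend→box=[5,8)
i=6: min(r-i=2, Z[1]=1)=1; Z[6]=1
i=7: min(r-i=1, Z[2]=0)=0; Z[7]=0
i=8: i≥r, start 0; Z[8]=0
i=9: i≥r, start 0; Z[9]=0
i=10: i≥r, start 0; Z[10]=0
i=11: i≥r, start 0; Z[11]=1 extend→box=[11,12)
i=12: i≥r, start 0; Z[12]=0
i=13: i≥r, start 0; Z[13]=0
i=14: i≥r, start 0; Z[14]=0
i=15: i≥r, start 0; Z[15]=2 extend→box=[15,17)
i=16: min(r-i=1, Z[1]=1)=1; Z[16]=1
i=17: i≥r, start 0; Z[17]=0
i=18: i≥r, start 0; Z[18]=1 extend→box=[18,19)
i=19: i≥r, start 0; Z[19]=0
i=20: i≥r, start 0; Z[20]=0
i=21: i≥r, start 0; Z[21]=0
i=22: i≥r, start 0; Z[22]=0
i=23: i≥r, start 0; Z[23]=2 extend→box=[23,25)
i=24: min(r-i=1, Z[1]=1)=1; Z[24]=1
i=25: i≥r, start 0; Z[25]=0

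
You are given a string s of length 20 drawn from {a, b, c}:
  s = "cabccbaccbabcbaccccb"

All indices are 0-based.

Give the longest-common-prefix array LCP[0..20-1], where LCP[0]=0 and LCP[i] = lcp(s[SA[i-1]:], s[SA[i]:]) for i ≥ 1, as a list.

[0, 3, 1, 3, 0, 1, 2, 4, 1, 2, 0, 1, 2, 3, 5, 1, 3, 4, 2, 3]

rank→(start, suffix):
  0 → (10, 'abcbaccccb')
  1 → (1, 'abccbaccbabcbaccccb')
  2 → (6, 'accbabcbaccccb')
  3 → (14, 'accccb')
  4 → (19, 'b')
  5 → (9, 'babcbaccccb')
  6 → (5, 'baccbabcbaccccb')
  7 → (13, 'baccccb')
  8 → (11, 'bcbaccccb')
  9 → (2, 'bccbaccbabcbaccccb')
  10 → (0, 'cabccbaccbabcbaccccb')
  11 → (18, 'cb')
  12 → (8, 'cbabcbaccccb')
  13 → (4, 'cbaccbabcbaccccb')
  14 → (12, 'cbaccccb')
  15 → (17, 'ccb')
  16 → (7, 'ccbabcbaccccb')
  17 → (3, 'ccbaccbabcbaccccb')
  18 → (16, 'cccb')
  19 → (15, 'ccccb')

SA = [10, 1, 6, 14, 19, 9, 5, 13, 11, 2, 0, 18, 8, 4, 12, 17, 7, 3, 16, 15]
rank  pair      lcp
   1  s[10:],s[1:]  3  'abc'
   2  s[1:],s[6:]  1  'a'
   3  s[6:],s[14:]  3  'acc'
   4  s[14:],s[19:]  0  ''
   5  s[19:],s[9:]  1  'b'
   6  s[9:],s[5:]  2  'ba'
   7  s[5:],s[13:]  4  'bacc'
   8  s[13:],s[11:]  1  'b'
   9  s[11:],s[2:]  2  'bc'
  10  s[2:],s[0:]  0  ''
  11  s[0:],s[18:]  1  'c'
  12  s[18:],s[8:]  2  'cb'
  13  s[8:],s[4:]  3  'cba'
  14  s[4:],s[12:]  5  'cbacc'
  15  s[12:],s[17:]  1  'c'
  16  s[17:],s[7:]  3  'ccb'
  17  s[7:],s[3:]  4  'ccba'
  18  s[3:],s[16:]  2  'cc'
  19  s[16:],s[15:]  3  'ccc'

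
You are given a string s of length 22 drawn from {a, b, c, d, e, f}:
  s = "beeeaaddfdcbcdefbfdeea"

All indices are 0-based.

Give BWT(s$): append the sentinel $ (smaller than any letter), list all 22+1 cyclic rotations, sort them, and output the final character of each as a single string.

aeeac$fdbfafcdeedebdedb

rank  rotation                 last
    0  $beeeaaddfdcbcdefbfdeea  a
    1  a$beeeaaddfdcbcdefbfdee  e
    2  aaddfdcbcdefbfdeea$beee  e
    3  addfdcbcdefbfdeea$beeea  a
    4  bcdefbfdeea$beeeaaddfdc  c
    5  beeeaaddfdcbcdefbfdeea$  $
    6  bfdeea$beeeaaddfdcbcdef  f
    7  cbcdefbfdeea$beeeaaddfd  d
    8  cdefbfdeea$beeeaaddfdcb  b
    9  dcbcdefbfdeea$beeeaaddf  f
   10  ddfdcbcdefbfdeea$beeeaa  a
   11  deea$beeeaaddfdcbcdefbf  f
   12  defbfdeea$beeeaaddfdcbc  c
   13  dfdcbcdefbfdeea$beeeaad  d
   14  ea$beeeaaddfdcbcdefbfde  e
   15  eaaddfdcbcdefbfdeea$bee  e
   16  eea$beeeaaddfdcbcdefbfd  d
   17  eeaaddfdcbcdefbfdeea$be  e
   18  eeeaaddfdcbcdefbfdeea$b  b
   19  efbfdeea$beeeaaddfdcbcd  d
   20  fbfdeea$beeeaaddfdcbcde  e
   21  fdcbcdefbfdeea$beeeaadd  d
   22  fdeea$beeeaaddfdcbcdefb  b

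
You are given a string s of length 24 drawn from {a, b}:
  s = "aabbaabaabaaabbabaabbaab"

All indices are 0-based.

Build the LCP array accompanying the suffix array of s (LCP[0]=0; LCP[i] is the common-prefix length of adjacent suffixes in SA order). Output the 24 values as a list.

sorted suffixes:
  #0 SA[0]=10  'aaabbabaabbaab'
  #1 SA[1]=21  'aab'
  #2 SA[2]=7  'aabaaabbabaabbaab'
  #3 SA[3]=4  'aabaabaaabbabaabbaab'
  #4 SA[4]=17  'aabbaab'
  #5 SA[5]=0  'aabbaabaabaaabbabaabbaab'
  #6 SA[6]=11  'aabbabaabbaab'
  #7 SA[7]=22  'ab'
  #8 SA[8]=8  'abaaabbabaabbaab'
  #9 SA[9]=5  'abaabaaabbabaabbaab'
  #10 SA[10]=15  'abaabbaab'
  #11 SA[11]=18  'abbaab'
  #12 SA[12]=1  'abbaabaabaaabbabaabbaab'
  #13 SA[13]=12  'abbabaabbaab'
  #14 SA[14]=23  'b'
  #15 SA[15]=9  'baaabbabaabbaab'
  #16 SA[16]=20  'baab'
  #17 SA[17]=6  'baabaaabbabaabbaab'
  #18 SA[18]=3  'baabaabaaabbabaabbaab'
  #19 SA[19]=16  'baabbaab'
  #20 SA[20]=14  'babaabbaab'
  #21 SA[21]=19  'bbaab'
  #22 SA[22]=2  'bbaabaabaaabbabaabbaab'
  #23 SA[23]=13  'bbabaabbaab'

SA = [10, 21, 7, 4, 17, 0, 11, 22, 8, 5, 15, 18, 1, 12, 23, 9, 20, 6, 3, 16, 14, 19, 2, 13]
i: (SA[i-1],SA[i]) lcp shared
  1: (10,21) 2 'aa'
  2: (21,7) 3 'aab'
  3: (7,4) 5 'aabaa'
  4: (4,17) 3 'aab'
  5: (17,0) 7 'aabbaab'
  6: (0,11) 5 'aabba'
  7: (11,22) 1 'a'
  8: (22,8) 2 'ab'
  9: (8,5) 4 'abaa'
  10: (5,15) 5 'abaab'
  11: (15,18) 2 'ab'
  12: (18,1) 6 'abbaab'
  13: (1,12) 4 'abba'
  14: (12,23) 0 ''
  15: (23,9) 1 'b'
  16: (9,20) 3 'baa'
  17: (20,6) 4 'baab'
  18: (6,3) 6 'baabaa'
  19: (3,16) 4 'baab'
  20: (16,14) 2 'ba'
  21: (14,19) 1 'b'
  22: (19,2) 5 'bbaab'
  23: (2,13) 3 'bba'

[0, 2, 3, 5, 3, 7, 5, 1, 2, 4, 5, 2, 6, 4, 0, 1, 3, 4, 6, 4, 2, 1, 5, 3]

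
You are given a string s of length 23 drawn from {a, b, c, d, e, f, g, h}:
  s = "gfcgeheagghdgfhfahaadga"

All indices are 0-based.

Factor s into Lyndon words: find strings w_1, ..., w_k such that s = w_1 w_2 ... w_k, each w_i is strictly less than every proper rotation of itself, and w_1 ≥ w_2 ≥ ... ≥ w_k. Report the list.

["g", "f", "cgehe", "agghdgfhfah", "aadg", "a"]

emit factor 1: 'g' (i=0, period=1)
emit factor 2: 'f' (i=1, period=1)
emit factor 3: 'cgehe' (i=2, period=5)
emit factor 4: 'agghdgfhfah' (i=7, period=11)
emit factor 5: 'aadg' (i=18, period=4)
emit factor 6: 'a' (i=22, period=1)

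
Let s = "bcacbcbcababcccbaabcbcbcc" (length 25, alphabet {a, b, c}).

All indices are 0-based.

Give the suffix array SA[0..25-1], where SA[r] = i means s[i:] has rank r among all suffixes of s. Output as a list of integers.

[16, 8, 17, 10, 2, 15, 9, 6, 0, 4, 18, 20, 22, 11, 24, 7, 1, 14, 5, 3, 19, 21, 23, 13, 12]

sorted suffixes:
  #0 SA[0]=16  'aabcbcbcc'
  #1 SA[1]=8  'ababcccbaabcbcbcc'
  #2 SA[2]=17  'abcbcbcc'
  #3 SA[3]=10  'abcccbaabcbcbcc'
  #4 SA[4]=2  'acbcbcababcccbaabcbcbcc'
  #5 SA[5]=15  'baabcbcbcc'
  #6 SA[6]=9  'babcccbaabcbcbcc'
  #7 SA[7]=6  'bcababcccbaabcbcbcc'
  #8 SA[8]=0  'bcacbcbcababcccbaabcbcbcc'
  #9 SA[9]=4  'bcbcababcccbaabcbcbcc'
  #10 SA[10]=18  'bcbcbcc'
  #11 SA[11]=20  'bcbcc'
  #12 SA[12]=22  'bcc'
  #13 SA[13]=11  'bcccbaabcbcbcc'
  #14 SA[14]=24  'c'
  #15 SA[15]=7  'cababcccbaabcbcbcc'
  #16 SA[16]=1  'cacbcbcababcccbaabcbcbcc'
  #17 SA[17]=14  'cbaabcbcbcc'
  #18 SA[18]=5  'cbcababcccbaabcbcbcc'
  #19 SA[19]=3  'cbcbcababcccbaabcbcbcc'
  #20 SA[20]=19  'cbcbcc'
  #21 SA[21]=21  'cbcc'
  #22 SA[22]=23  'cc'
  #23 SA[23]=13  'ccbaabcbcbcc'
  #24 SA[24]=12  'cccbaabcbcbcc'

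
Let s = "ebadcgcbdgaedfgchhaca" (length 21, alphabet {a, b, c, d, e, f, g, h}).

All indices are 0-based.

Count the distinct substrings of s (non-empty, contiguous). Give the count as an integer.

217

rank | idx | suffix
   0 |  20 | a
   1 |  18 | aca
   2 |   2 | adcgcbdgaedfgchhaca
   3 |  10 | aedfgchhaca
   4 |   1 | badcgcbdgaedfgchhaca
   5 |   7 | bdgaedfgchhaca
   6 |  19 | ca
   7 |   6 | cbdgaedfgchhaca
   8 |   4 | cgcbdgaedfgchhaca
   9 |  15 | chhaca
  10 |   3 | dcgcbdgaedfgchhaca
  11 |  12 | dfgchhaca
  12 |   8 | dgaedfgchhaca
  13 |   0 | ebadcgcbdgaedfgchhaca
  14 |  11 | edfgchhaca
  15 |  13 | fgchhaca
  16 |   9 | gaedfgchhaca
  17 |   5 | gcbdgaedfgchhaca
  18 |  14 | gchhaca
  19 |  17 | haca
  20 |  16 | hhaca

SA = [20, 18, 2, 10, 1, 7, 19, 6, 4, 15, 3, 12, 8, 0, 11, 13, 9, 5, 14, 17, 16]
i: (SA[i-1],SA[i]) lcp shared
  1: (20,18) 1 'a'
  2: (18,2) 1 'a'
  3: (2,10) 1 'a'
  4: (10,1) 0 ''
  5: (1,7) 1 'b'
  6: (7,19) 0 ''
  7: (19,6) 1 'c'
  8: (6,4) 1 'c'
  9: (4,15) 1 'c'
  10: (15,3) 0 ''
  11: (3,12) 1 'd'
  12: (12,8) 1 'd'
  13: (8,0) 0 ''
  14: (0,11) 1 'e'
  15: (11,13) 0 ''
  16: (13,9) 0 ''
  17: (9,5) 1 'g'
  18: (5,14) 2 'gc'
  19: (14,17) 0 ''
  20: (17,16) 1 'h'

n(n+1)/2 = 21·22/2 = 231
Σ LCP = 0 + 1 + 1 + 1 + 0 + 1 + 0 + 1 + 1 + 1 + 0 + 1 + 1 + 0 + 1 + 0 + 0 + 1 + 2 + 0 + 1 = 14
distinct = 231 − 14 = 217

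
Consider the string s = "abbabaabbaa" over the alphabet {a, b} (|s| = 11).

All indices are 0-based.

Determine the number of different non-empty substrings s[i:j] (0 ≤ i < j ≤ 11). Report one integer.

rank→(start, suffix):
  0 → (10, 'a')
  1 → (9, 'aa')
  2 → (5, 'aabbaa')
  3 → (3, 'abaabbaa')
  4 → (6, 'abbaa')
  5 → (0, 'abbabaabbaa')
  6 → (8, 'baa')
  7 → (4, 'baabbaa')
  8 → (2, 'babaabbaa')
  9 → (7, 'bbaa')
  10 → (1, 'bbabaabbaa')

SA = [10, 9, 5, 3, 6, 0, 8, 4, 2, 7, 1]
rank  pair      lcp
   1  s[10:],s[9:]  1  'a'
   2  s[9:],s[5:]  2  'aa'
   3  s[5:],s[3:]  1  'a'
   4  s[3:],s[6:]  2  'ab'
   5  s[6:],s[0:]  4  'abba'
   6  s[0:],s[8:]  0  ''
   7  s[8:],s[4:]  3  'baa'
   8  s[4:],s[2:]  2  'ba'
   9  s[2:],s[7:]  1  'b'
  10  s[7:],s[1:]  3  'bba'

n(n+1)/2 = 11·12/2 = 66
Σ LCP = 0 + 1 + 2 + 1 + 2 + 4 + 0 + 3 + 2 + 1 + 3 = 19
distinct = 66 − 19 = 47

47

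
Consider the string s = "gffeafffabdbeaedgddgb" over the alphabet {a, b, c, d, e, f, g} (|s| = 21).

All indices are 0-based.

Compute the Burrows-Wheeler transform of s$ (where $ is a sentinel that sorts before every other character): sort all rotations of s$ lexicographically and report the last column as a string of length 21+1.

rank  rotation                last
    0  $gffeafffabdbeaedgddgb  b
    1  abdbeaedgddgb$gffeafff  f
    2  aedgddgb$gffeafffabdbe  e
    3  afffabdbeaedgddgb$gffe  e
    4  b$gffeafffabdbeaedgddg  g
    5  bdbeaedgddgb$gffeafffa  a
    6  beaedgddgb$gffeafffabd  d
    7  dbeaedgddgb$gffeafffab  b
    8  ddgb$gffeafffabdbeaedg  g
    9  dgb$gffeafffabdbeaedgd  d
   10  dgddgb$gffeafffabdbeae  e
   11  eaedgddgb$gffeafffabdb  b
   12  eafffabdbeaedgddgb$gff  f
   13  edgddgb$gffeafffabdbea  a
   14  fabdbeaedgddgb$gffeaff  f
   15  feafffabdbeaedgddgb$gf  f
   16  ffabdbeaedgddgb$gffeaf  f
   17  ffeafffabdbeaedgddgb$g  g
   18  fffabdbeaedgddgb$gffea  a
   19  gb$gffeafffabdbeaedgdd  d
   20  gddgb$gffeafffabdbeaed  d
   21  gffeafffabdbeaedgddgb$  $

bfeegadbgdebfafffgadd$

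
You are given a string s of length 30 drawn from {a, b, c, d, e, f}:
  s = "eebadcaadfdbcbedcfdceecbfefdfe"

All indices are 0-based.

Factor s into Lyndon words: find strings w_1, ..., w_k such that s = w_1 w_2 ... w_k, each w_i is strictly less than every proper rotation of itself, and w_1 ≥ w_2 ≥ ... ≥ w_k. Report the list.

["e", "e", "b", "adc", "aadfdbcbedcfdceecbfefdfe"]

emit factor 1: 'e' (i=0, period=1)
emit factor 2: 'e' (i=1, period=1)
emit factor 3: 'b' (i=2, period=1)
emit factor 4: 'adc' (i=3, period=3)
emit factor 5: 'aadfdbcbedcfdceecbfefdfe' (i=6, period=24)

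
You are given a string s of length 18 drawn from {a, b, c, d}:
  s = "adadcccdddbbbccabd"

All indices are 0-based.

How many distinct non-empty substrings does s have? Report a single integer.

152

rank→(start, suffix):
  0 → (15, 'abd')
  1 → (0, 'adadcccdddbbbccabd')
  2 → (2, 'adcccdddbbbccabd')
  3 → (10, 'bbbccabd')
  4 → (11, 'bbccabd')
  5 → (12, 'bccabd')
  6 → (16, 'bd')
  7 → (14, 'cabd')
  8 → (13, 'ccabd')
  9 → (4, 'cccdddbbbccabd')
  10 → (5, 'ccdddbbbccabd')
  11 → (6, 'cdddbbbccabd')
  12 → (17, 'd')
  13 → (1, 'dadcccdddbbbccabd')
  14 → (9, 'dbbbccabd')
  15 → (3, 'dcccdddbbbccabd')
  16 → (8, 'ddbbbccabd')
  17 → (7, 'dddbbbccabd')

SA = [15, 0, 2, 10, 11, 12, 16, 14, 13, 4, 5, 6, 17, 1, 9, 3, 8, 7]
i: (SA[i-1],SA[i]) lcp shared
  1: (15,0) 1 'a'
  2: (0,2) 2 'ad'
  3: (2,10) 0 ''
  4: (10,11) 2 'bb'
  5: (11,12) 1 'b'
  6: (12,16) 1 'b'
  7: (16,14) 0 ''
  8: (14,13) 1 'c'
  9: (13,4) 2 'cc'
  10: (4,5) 2 'cc'
  11: (5,6) 1 'c'
  12: (6,17) 0 ''
  13: (17,1) 1 'd'
  14: (1,9) 1 'd'
  15: (9,3) 1 'd'
  16: (3,8) 1 'd'
  17: (8,7) 2 'dd'

n(n+1)/2 = 18·19/2 = 171
Σ LCP = 0 + 1 + 2 + 0 + 2 + 1 + 1 + 0 + 1 + 2 + 2 + 1 + 0 + 1 + 1 + 1 + 1 + 2 = 19
distinct = 171 − 19 = 152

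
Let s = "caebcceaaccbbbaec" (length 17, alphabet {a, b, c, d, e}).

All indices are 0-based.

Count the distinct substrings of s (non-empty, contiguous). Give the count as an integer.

rank | idx | suffix
   0 |   7 | aaccbbbaec
   1 |   8 | accbbbaec
   2 |   1 | aebcceaaccbbbaec
   3 |  14 | aec
   4 |  13 | baec
   5 |  12 | bbaec
   6 |  11 | bbbaec
   7 |   3 | bcceaaccbbbaec
   8 |  16 | c
   9 |   0 | caebcceaaccbbbaec
  10 |  10 | cbbbaec
  11 |   9 | ccbbbaec
  12 |   4 | cceaaccbbbaec
  13 |   5 | ceaaccbbbaec
  14 |   6 | eaaccbbbaec
  15 |   2 | ebcceaaccbbbaec
  16 |  15 | ec

SA = [7, 8, 1, 14, 13, 12, 11, 3, 16, 0, 10, 9, 4, 5, 6, 2, 15]
[i] adj suffixes → lcp
  [1] 7/8 → 1 ('a')
  [2] 8/1 → 1 ('a')
  [3] 1/14 → 2 ('ae')
  [4] 14/13 → 0 ('')
  [5] 13/12 → 1 ('b')
  [6] 12/11 → 2 ('bb')
  [7] 11/3 → 1 ('b')
  [8] 3/16 → 0 ('')
  [9] 16/0 → 1 ('c')
  [10] 0/10 → 1 ('c')
  [11] 10/9 → 1 ('c')
  [12] 9/4 → 2 ('cc')
  [13] 4/5 → 1 ('c')
  [14] 5/6 → 0 ('')
  [15] 6/2 → 1 ('e')
  [16] 2/15 → 1 ('e')

n(n+1)/2 = 17·18/2 = 153
Σ LCP = 0 + 1 + 1 + 2 + 0 + 1 + 2 + 1 + 0 + 1 + 1 + 1 + 2 + 1 + 0 + 1 + 1 = 16
distinct = 153 − 16 = 137

137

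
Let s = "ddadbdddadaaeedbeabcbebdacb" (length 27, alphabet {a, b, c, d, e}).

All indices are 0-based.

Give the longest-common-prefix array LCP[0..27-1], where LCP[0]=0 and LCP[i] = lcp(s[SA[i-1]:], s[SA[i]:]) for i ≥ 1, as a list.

rank→(start, suffix):
  0 → (10, 'aaeedbeabcbebdacb')
  1 → (17, 'abcbebdacb')
  2 → (24, 'acb')
  3 → (8, 'adaaeedbeabcbebdacb')
  4 → (2, 'adbdddadaaeedbeabcbebdacb')
  5 → (11, 'aeedbeabcbebdacb')
  6 → (26, 'b')
  7 → (18, 'bcbebdacb')
  8 → (22, 'bdacb')
  9 → (4, 'bdddadaaeedbeabcbebdacb')
  10 → (15, 'beabcbebdacb')
  11 → (20, 'bebdacb')
  12 → (25, 'cb')
  13 → (19, 'cbebdacb')
  14 → (9, 'daaeedbeabcbebdacb')
  15 → (23, 'dacb')
  16 → (7, 'dadaaeedbeabcbebdacb')
  17 → (1, 'dadbdddadaaeedbeabcbebdacb')
  18 → (3, 'dbdddadaaeedbeabcbebdacb')
  19 → (14, 'dbeabcbebdacb')
  20 → (6, 'ddadaaeedbeabcbebdacb')
  21 → (0, 'ddadbdddadaaeedbeabcbebdacb')
  22 → (5, 'dddadaaeedbeabcbebdacb')
  23 → (16, 'eabcbebdacb')
  24 → (21, 'ebdacb')
  25 → (13, 'edbeabcbebdacb')
  26 → (12, 'eedbeabcbebdacb')

SA = [10, 17, 24, 8, 2, 11, 26, 18, 22, 4, 15, 20, 25, 19, 9, 23, 7, 1, 3, 14, 6, 0, 5, 16, 21, 13, 12]
rank  pair      lcp
   1  s[10:],s[17:]  1  'a'
   2  s[17:],s[24:]  1  'a'
   3  s[24:],s[8:]  1  'a'
   4  s[8:],s[2:]  2  'ad'
   5  s[2:],s[11:]  1  'a'
   6  s[11:],s[26:]  0  ''
   7  s[26:],s[18:]  1  'b'
   8  s[18:],s[22:]  1  'b'
   9  s[22:],s[4:]  2  'bd'
  10  s[4:],s[15:]  1  'b'
  11  s[15:],s[20:]  2  'be'
  12  s[20:],s[25:]  0  ''
  13  s[25:],s[19:]  2  'cb'
  14  s[19:],s[9:]  0  ''
  15  s[9:],s[23:]  2  'da'
  16  s[23:],s[7:]  2  'da'
  17  s[7:],s[1:]  3  'dad'
  18  s[1:],s[3:]  1  'd'
  19  s[3:],s[14:]  2  'db'
  20  s[14:],s[6:]  1  'd'
  21  s[6:],s[0:]  4  'ddad'
  22  s[0:],s[5:]  2  'dd'
  23  s[5:],s[16:]  0  ''
  24  s[16:],s[21:]  1  'e'
  25  s[21:],s[13:]  1  'e'
  26  s[13:],s[12:]  1  'e'

[0, 1, 1, 1, 2, 1, 0, 1, 1, 2, 1, 2, 0, 2, 0, 2, 2, 3, 1, 2, 1, 4, 2, 0, 1, 1, 1]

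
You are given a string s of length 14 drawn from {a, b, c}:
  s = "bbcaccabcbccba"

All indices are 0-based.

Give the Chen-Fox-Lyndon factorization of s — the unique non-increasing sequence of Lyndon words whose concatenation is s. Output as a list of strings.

emit factor 1: 'bbc' (i=0, period=3)
emit factor 2: 'acc' (i=3, period=3)
emit factor 3: 'abcbccb' (i=6, period=7)
emit factor 4: 'a' (i=13, period=1)

["bbc", "acc", "abcbccb", "a"]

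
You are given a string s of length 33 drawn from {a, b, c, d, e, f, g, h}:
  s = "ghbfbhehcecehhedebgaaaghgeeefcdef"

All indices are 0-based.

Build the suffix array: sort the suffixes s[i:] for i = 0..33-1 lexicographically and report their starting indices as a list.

rank→(start, suffix):
  0 → (19, 'aaaghgeeefcdef')
  1 → (20, 'aaghgeeefcdef')
  2 → (21, 'aghgeeefcdef')
  3 → (2, 'bfbhehcecehhedebgaaaghgeeefcdef')
  4 → (17, 'bgaaaghgeeefcdef')
  5 → (4, 'bhehcecehhedebgaaaghgeeefcdef')
  6 → (29, 'cdef')
  7 → (8, 'cecehhedebgaaaghgeeefcdef')
  8 → (10, 'cehhedebgaaaghgeeefcdef')
  9 → (15, 'debgaaaghgeeefcdef')
  10 → (30, 'def')
  11 → (16, 'ebgaaaghgeeefcdef')
  12 → (9, 'ecehhedebgaaaghgeeefcdef')
  13 → (14, 'edebgaaaghgeeefcdef')
  14 → (25, 'eeefcdef')
  15 → (26, 'eefcdef')
  16 → (31, 'ef')
  17 → (27, 'efcdef')
  18 → (6, 'ehcecehhedebgaaaghgeeefcdef')
  19 → (11, 'ehhedebgaaaghgeeefcdef')
  20 → (32, 'f')
  21 → (3, 'fbhehcecehhedebgaaaghgeeefcdef')
  22 → (28, 'fcdef')
  23 → (18, 'gaaaghgeeefcdef')
  24 → (24, 'geeefcdef')
  25 → (0, 'ghbfbhehcecehhedebgaaaghgeeefcdef')
  26 → (22, 'ghgeeefcdef')
  27 → (1, 'hbfbhehcecehhedebgaaaghgeeefcdef')
  28 → (7, 'hcecehhedebgaaaghgeeefcdef')
  29 → (13, 'hedebgaaaghgeeefcdef')
  30 → (5, 'hehcecehhedebgaaaghgeeefcdef')
  31 → (23, 'hgeeefcdef')
  32 → (12, 'hhedebgaaaghgeeefcdef')

[19, 20, 21, 2, 17, 4, 29, 8, 10, 15, 30, 16, 9, 14, 25, 26, 31, 27, 6, 11, 32, 3, 28, 18, 24, 0, 22, 1, 7, 13, 5, 23, 12]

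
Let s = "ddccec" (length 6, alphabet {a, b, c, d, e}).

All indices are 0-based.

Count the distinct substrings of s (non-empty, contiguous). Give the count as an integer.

rank | idx | suffix
   0 |   5 | c
   1 |   2 | ccec
   2 |   3 | cec
   3 |   1 | dccec
   4 |   0 | ddccec
   5 |   4 | ec

SA = [5, 2, 3, 1, 0, 4]
[i] adj suffixes → lcp
  [1] 5/2 → 1 ('c')
  [2] 2/3 → 1 ('c')
  [3] 3/1 → 0 ('')
  [4] 1/0 → 1 ('d')
  [5] 0/4 → 0 ('')

n(n+1)/2 = 6·7/2 = 21
Σ LCP = 0 + 1 + 1 + 0 + 1 + 0 = 3
distinct = 21 − 3 = 18

18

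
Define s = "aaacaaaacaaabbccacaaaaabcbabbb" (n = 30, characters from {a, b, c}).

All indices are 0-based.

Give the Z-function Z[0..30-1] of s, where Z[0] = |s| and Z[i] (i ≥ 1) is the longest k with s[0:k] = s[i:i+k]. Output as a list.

[30, 2, 1, 0, 3, 7, 2, 1, 0, 3, 2, 1, 0, 0, 0, 0, 1, 0, 3, 3, 3, 2, 1, 0, 0, 0, 1, 0, 0, 0]

Z[0]=30
i=1: i≥r, start 0; Z[1]=2 extend→box=[1,3)
i=2: min(r-i=1, Z[1]=2)=1; Z[2]=1
i=3: i≥r, start 0; Z[3]=0
i=4: i≥r, start 0; Z[4]=3 extend→box=[4,7)
i=5: min(r-i=2, Z[1]=2)=2; Z[5]=7 extend→box=[5,12)
i=6: min(r-i=6, Z[1]=2)=2; Z[6]=2
i=7: min(r-i=5, Z[2]=1)=1; Z[7]=1
i=8: min(r-i=4, Z[3]=0)=0; Z[8]=0
i=9: min(r-i=3, Z[4]=3)=3; Z[9]=3
i=10: min(r-i=2, Z[5]=7)=2; Z[10]=2
i=11: min(r-i=1, Z[6]=2)=1; Z[11]=1
i=12: i≥r, start 0; Z[12]=0
i=13: i≥r, start 0; Z[13]=0
i=14: i≥r, start 0; Z[14]=0
i=15: i≥r, start 0; Z[15]=0
i=16: i≥r, start 0; Z[16]=1 extend→box=[16,17)
i=17: i≥r, start 0; Z[17]=0
i=18: i≥r, start 0; Z[18]=3 extend→box=[18,21)
i=19: min(r-i=2, Z[1]=2)=2; Z[19]=3 extend→box=[19,22)
i=20: min(r-i=2, Z[1]=2)=2; Z[20]=3 extend→box=[20,23)
i=21: min(r-i=2, Z[1]=2)=2; Z[21]=2
i=22: min(r-i=1, Z[2]=1)=1; Z[22]=1
i=23: i≥r, start 0; Z[23]=0
i=24: i≥r, start 0; Z[24]=0
i=25: i≥r, start 0; Z[25]=0
i=26: i≥r, start 0; Z[26]=1 extend→box=[26,27)
i=27: i≥r, start 0; Z[27]=0
i=28: i≥r, start 0; Z[28]=0
i=29: i≥r, start 0; Z[29]=0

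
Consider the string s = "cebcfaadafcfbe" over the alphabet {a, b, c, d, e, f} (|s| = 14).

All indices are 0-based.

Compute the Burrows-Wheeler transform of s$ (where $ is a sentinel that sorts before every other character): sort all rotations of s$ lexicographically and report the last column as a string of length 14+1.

rank  rotation         last
    0  $cebcfaadafcfbe  e
    1  aadafcfbe$cebcf  f
    2  adafcfbe$cebcfa  a
    3  afcfbe$cebcfaad  d
    4  bcfaadafcfbe$ce  e
    5  be$cebcfaadafcf  f
    6  cebcfaadafcfbe$  $
    7  cfaadafcfbe$ceb  b
    8  cfbe$cebcfaadaf  f
    9  dafcfbe$cebcfaa  a
   10  e$cebcfaadafcfb  b
   11  ebcfaadafcfbe$c  c
   12  faadafcfbe$cebc  c
   13  fbe$cebcfaadafc  c
   14  fcfbe$cebcfaada  a

efadef$bfabccca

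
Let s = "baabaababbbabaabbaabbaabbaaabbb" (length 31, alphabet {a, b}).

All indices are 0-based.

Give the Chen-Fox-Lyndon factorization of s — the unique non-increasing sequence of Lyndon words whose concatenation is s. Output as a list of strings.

["b", "aabaababbbabaabbaabbaabb", "aaabbb"]

emit factor 1: 'b' (i=0, period=1)
emit factor 2: 'aabaababbbabaabbaabbaabb' (i=1, period=24)
emit factor 3: 'aaabbb' (i=25, period=6)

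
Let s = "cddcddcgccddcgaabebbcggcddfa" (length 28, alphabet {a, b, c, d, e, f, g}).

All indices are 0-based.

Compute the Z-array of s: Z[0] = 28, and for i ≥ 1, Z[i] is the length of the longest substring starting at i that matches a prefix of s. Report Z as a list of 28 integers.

[28, 0, 0, 4, 0, 0, 1, 0, 1, 4, 0, 0, 1, 0, 0, 0, 0, 0, 0, 0, 1, 0, 0, 3, 0, 0, 0, 0]

Z[0]=28
i=1: fresh scan; Z[1]=0
i=2: fresh scan; Z[2]=0
i=3: fresh scan; Z[3]=4 scan→box=[3,7)
i=4: min(r-i=3, Z[1]=0)=0; Z[4]=0
i=5: min(r-i=2, Z[2]=0)=0; Z[5]=0
i=6: min(r-i=1, Z[3]=4)=1; Z[6]=1
i=7: fresh scan; Z[7]=0
i=8: fresh scan; Z[8]=1 scan→box=[8,9)
i=9: fresh scan; Z[9]=4 scan→box=[9,13)
i=10: min(r-i=3, Z[1]=0)=0; Z[10]=0
i=11: min(r-i=2, Z[2]=0)=0; Z[11]=0
i=12: min(r-i=1, Z[3]=4)=1; Z[12]=1
i=13: fresh scan; Z[13]=0
i=14: fresh scan; Z[14]=0
i=15: fresh scan; Z[15]=0
i=16: fresh scan; Z[16]=0
i=17: fresh scan; Z[17]=0
i=18: fresh scan; Z[18]=0
i=19: fresh scan; Z[19]=0
i=20: fresh scan; Z[20]=1 scan→box=[20,21)
i=21: fresh scan; Z[21]=0
i=22: fresh scan; Z[22]=0
i=23: fresh scan; Z[23]=3 scan→box=[23,26)
i=24: min(r-i=2, Z[1]=0)=0; Z[24]=0
i=25: min(r-i=1, Z[2]=0)=0; Z[25]=0
i=26: fresh scan; Z[26]=0
i=27: fresh scan; Z[27]=0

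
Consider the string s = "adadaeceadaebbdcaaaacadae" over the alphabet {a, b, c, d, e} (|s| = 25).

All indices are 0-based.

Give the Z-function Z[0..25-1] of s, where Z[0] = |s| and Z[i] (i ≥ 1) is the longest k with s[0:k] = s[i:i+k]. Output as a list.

Z[0]=25
i=1: i≥r, start 0; Z[1]=0
i=2: i≥r, start 0; Z[2]=3 grow→box=[2,5)
i=3: min(r-i=2, Z[1]=0)=0; Z[3]=0
i=4: min(r-i=1, Z[2]=3)=1; Z[4]=1
i=5: i≥r, start 0; Z[5]=0
i=6: i≥r, start 0; Z[6]=0
i=7: i≥r, start 0; Z[7]=0
i=8: i≥r, start 0; Z[8]=3 grow→box=[8,11)
i=9: min(r-i=2, Z[1]=0)=0; Z[9]=0
i=10: min(r-i=1, Z[2]=3)=1; Z[10]=1
i=11: i≥r, start 0; Z[11]=0
i=12: i≥r, start 0; Z[12]=0
i=13: i≥r, start 0; Z[13]=0
i=14: i≥r, start 0; Z[14]=0
i=15: i≥r, start 0; Z[15]=0
i=16: i≥r, start 0; Z[16]=1 grow→box=[16,17)
i=17: i≥r, start 0; Z[17]=1 grow→box=[17,18)
i=18: i≥r, start 0; Z[18]=1 grow→box=[18,19)
i=19: i≥r, start 0; Z[19]=1 grow→box=[19,20)
i=20: i≥r, start 0; Z[20]=0
i=21: i≥r, start 0; Z[21]=3 grow→box=[21,24)
i=22: min(r-i=2, Z[1]=0)=0; Z[22]=0
i=23: min(r-i=1, Z[2]=3)=1; Z[23]=1
i=24: i≥r, start 0; Z[24]=0

[25, 0, 3, 0, 1, 0, 0, 0, 3, 0, 1, 0, 0, 0, 0, 0, 1, 1, 1, 1, 0, 3, 0, 1, 0]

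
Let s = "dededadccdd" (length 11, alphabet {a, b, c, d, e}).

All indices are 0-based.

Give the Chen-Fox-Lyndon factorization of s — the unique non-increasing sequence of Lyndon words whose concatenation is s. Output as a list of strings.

["de", "de", "d", "adccdd"]

emit factor 1: 'de' (i=0, period=2)
emit factor 2: 'de' (i=2, period=2)
emit factor 3: 'd' (i=4, period=1)
emit factor 4: 'adccdd' (i=5, period=6)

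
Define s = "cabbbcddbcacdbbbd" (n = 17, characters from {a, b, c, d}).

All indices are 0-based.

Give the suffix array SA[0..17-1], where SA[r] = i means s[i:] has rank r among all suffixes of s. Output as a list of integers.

rank→(start, suffix):
  0 → (1, 'abbbcddbcacdbbbd')
  1 → (10, 'acdbbbd')
  2 → (2, 'bbbcddbcacdbbbd')
  3 → (13, 'bbbd')
  4 → (3, 'bbcddbcacdbbbd')
  5 → (14, 'bbd')
  6 → (8, 'bcacdbbbd')
  7 → (4, 'bcddbcacdbbbd')
  8 → (15, 'bd')
  9 → (0, 'cabbbcddbcacdbbbd')
  10 → (9, 'cacdbbbd')
  11 → (11, 'cdbbbd')
  12 → (5, 'cddbcacdbbbd')
  13 → (16, 'd')
  14 → (12, 'dbbbd')
  15 → (7, 'dbcacdbbbd')
  16 → (6, 'ddbcacdbbbd')

[1, 10, 2, 13, 3, 14, 8, 4, 15, 0, 9, 11, 5, 16, 12, 7, 6]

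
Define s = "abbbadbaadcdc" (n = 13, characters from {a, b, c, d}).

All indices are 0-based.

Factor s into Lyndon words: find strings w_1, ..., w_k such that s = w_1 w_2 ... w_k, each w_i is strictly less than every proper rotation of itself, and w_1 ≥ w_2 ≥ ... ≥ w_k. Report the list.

emit factor 1: 'abbbadb' (i=0, period=7)
emit factor 2: 'aadcdc' (i=7, period=6)

["abbbadb", "aadcdc"]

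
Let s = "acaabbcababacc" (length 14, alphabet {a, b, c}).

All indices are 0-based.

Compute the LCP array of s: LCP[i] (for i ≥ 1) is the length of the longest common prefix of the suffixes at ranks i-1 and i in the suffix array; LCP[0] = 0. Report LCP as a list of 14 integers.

rank→(start, suffix):
  0 → (2, 'aabbcababacc')
  1 → (7, 'ababacc')
  2 → (9, 'abacc')
  3 → (3, 'abbcababacc')
  4 → (0, 'acaabbcababacc')
  5 → (11, 'acc')
  6 → (8, 'babacc')
  7 → (10, 'bacc')
  8 → (4, 'bbcababacc')
  9 → (5, 'bcababacc')
  10 → (13, 'c')
  11 → (1, 'caabbcababacc')
  12 → (6, 'cababacc')
  13 → (12, 'cc')

SA = [2, 7, 9, 3, 0, 11, 8, 10, 4, 5, 13, 1, 6, 12]
rank  pair      lcp
   1  s[2:],s[7:]  1  'a'
   2  s[7:],s[9:]  3  'aba'
   3  s[9:],s[3:]  2  'ab'
   4  s[3:],s[0:]  1  'a'
   5  s[0:],s[11:]  2  'ac'
   6  s[11:],s[8:]  0  ''
   7  s[8:],s[10:]  2  'ba'
   8  s[10:],s[4:]  1  'b'
   9  s[4:],s[5:]  1  'b'
  10  s[5:],s[13:]  0  ''
  11  s[13:],s[1:]  1  'c'
  12  s[1:],s[6:]  2  'ca'
  13  s[6:],s[12:]  1  'c'

[0, 1, 3, 2, 1, 2, 0, 2, 1, 1, 0, 1, 2, 1]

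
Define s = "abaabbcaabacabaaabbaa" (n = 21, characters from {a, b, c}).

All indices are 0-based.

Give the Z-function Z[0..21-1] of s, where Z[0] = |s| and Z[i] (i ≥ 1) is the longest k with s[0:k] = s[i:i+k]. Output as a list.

Z[0]=21
i=1: fresh scan; Z[1]=0
i=2: fresh scan; Z[2]=1 scan→box=[2,3)
i=3: fresh scan; Z[3]=2 scan→box=[3,5)
i=4: min(r-i=1, Z[1]=0)=0; Z[4]=0
i=5: fresh scan; Z[5]=0
i=6: fresh scan; Z[6]=0
i=7: fresh scan; Z[7]=1 scan→box=[7,8)
i=8: fresh scan; Z[8]=3 scan→box=[8,11)
i=9: min(r-i=2, Z[1]=0)=0; Z[9]=0
i=10: min(r-i=1, Z[2]=1)=1; Z[10]=1
i=11: fresh scan; Z[11]=0
i=12: fresh scan; Z[12]=4 scan→box=[12,16)
i=13: min(r-i=3, Z[1]=0)=0; Z[13]=0
i=14: min(r-i=2, Z[2]=1)=1; Z[14]=1
i=15: min(r-i=1, Z[3]=2)=1; Z[15]=1
i=16: fresh scan; Z[16]=2 scan→box=[16,18)
i=17: min(r-i=1, Z[1]=0)=0; Z[17]=0
i=18: fresh scan; Z[18]=0
i=19: fresh scan; Z[19]=1 scan→box=[19,20)
i=20: fresh scan; Z[20]=1 scan→box=[20,21)

[21, 0, 1, 2, 0, 0, 0, 1, 3, 0, 1, 0, 4, 0, 1, 1, 2, 0, 0, 1, 1]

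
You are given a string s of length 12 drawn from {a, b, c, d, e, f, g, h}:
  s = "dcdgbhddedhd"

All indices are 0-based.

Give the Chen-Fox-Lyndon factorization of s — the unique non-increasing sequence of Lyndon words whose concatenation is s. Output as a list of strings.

["d", "cdg", "bhddedhd"]

emit factor 1: 'd' (i=0, period=1)
emit factor 2: 'cdg' (i=1, period=3)
emit factor 3: 'bhddedhd' (i=4, period=8)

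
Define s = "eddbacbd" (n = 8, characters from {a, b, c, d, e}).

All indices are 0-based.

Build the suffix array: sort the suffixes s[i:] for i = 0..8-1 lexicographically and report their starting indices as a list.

[4, 3, 6, 5, 7, 2, 1, 0]

rank | idx | suffix
   0 |   4 | acbd
   1 |   3 | bacbd
   2 |   6 | bd
   3 |   5 | cbd
   4 |   7 | d
   5 |   2 | dbacbd
   6 |   1 | ddbacbd
   7 |   0 | eddbacbd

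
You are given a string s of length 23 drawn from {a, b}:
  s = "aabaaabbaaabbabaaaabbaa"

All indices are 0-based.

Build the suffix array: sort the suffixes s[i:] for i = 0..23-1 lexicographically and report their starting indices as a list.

sorted suffixes:
  #0 SA[0]=22  'a'
  #1 SA[1]=21  'aa'
  #2 SA[2]=15  'aaaabbaa'
  #3 SA[3]=16  'aaabbaa'
  #4 SA[4]=3  'aaabbaaabbabaaaabbaa'
  #5 SA[5]=8  'aaabbabaaaabbaa'
  #6 SA[6]=0  'aabaaabbaaabbabaaaabbaa'
  #7 SA[7]=17  'aabbaa'
  #8 SA[8]=4  'aabbaaabbabaaaabbaa'
  #9 SA[9]=9  'aabbabaaaabbaa'
  #10 SA[10]=13  'abaaaabbaa'
  #11 SA[11]=1  'abaaabbaaabbabaaaabbaa'
  #12 SA[12]=18  'abbaa'
  #13 SA[13]=5  'abbaaabbabaaaabbaa'
  #14 SA[14]=10  'abbabaaaabbaa'
  #15 SA[15]=20  'baa'
  #16 SA[16]=14  'baaaabbaa'
  #17 SA[17]=2  'baaabbaaabbabaaaabbaa'
  #18 SA[18]=7  'baaabbabaaaabbaa'
  #19 SA[19]=12  'babaaaabbaa'
  #20 SA[20]=19  'bbaa'
  #21 SA[21]=6  'bbaaabbabaaaabbaa'
  #22 SA[22]=11  'bbabaaaabbaa'

[22, 21, 15, 16, 3, 8, 0, 17, 4, 9, 13, 1, 18, 5, 10, 20, 14, 2, 7, 12, 19, 6, 11]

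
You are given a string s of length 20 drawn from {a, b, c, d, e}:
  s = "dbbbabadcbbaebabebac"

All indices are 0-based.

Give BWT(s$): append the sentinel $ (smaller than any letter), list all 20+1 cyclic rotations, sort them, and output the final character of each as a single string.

cbbbbbbeeabbcdaad$aab

rank  rotation               last
    0  $dbbbabadcbbaebabebac  c
    1  abadcbbaebabebac$dbbb  b
    2  abebac$dbbbabadcbbaeb  b
    3  ac$dbbbabadcbbaebabeb  b
    4  adcbbaebabebac$dbbbab  b
    5  aebabebac$dbbbabadcbb  b
    6  babadcbbaebabebac$dbb  b
    7  babebac$dbbbabadcbbae  e
    8  bac$dbbbabadcbbaebabe  e
    9  badcbbaebabebac$dbbba  a
   10  baebabebac$dbbbabadcb  b
   11  bbabadcbbaebabebac$db  b
   12  bbaebabebac$dbbbabadc  c
   13  bbbabadcbbaebabebac$d  d
   14  bebac$dbbbabadcbbaeba  a
   15  c$dbbbabadcbbaebabeba  a
   16  cbbaebabebac$dbbbabad  d
   17  dbbbabadcbbaebabebac$  $
   18  dcbbaebabebac$dbbbaba  a
   19  ebabebac$dbbbabadcbba  a
   20  ebac$dbbbabadcbbaebab  b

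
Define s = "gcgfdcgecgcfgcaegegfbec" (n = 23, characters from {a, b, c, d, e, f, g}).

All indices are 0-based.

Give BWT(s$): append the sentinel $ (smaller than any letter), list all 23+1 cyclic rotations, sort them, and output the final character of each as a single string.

rank  rotation                  last
    0  $gcgfdcgecgcfgcaegegfbec  c
    1  aegegfbec$gcgfdcgecgcfgc  c
    2  bec$gcgfdcgecgcfgcaegegf  f
    3  c$gcgfdcgecgcfgcaegegfbe  e
    4  caegegfbec$gcgfdcgecgcfg  g
    5  cfgcaegegfbec$gcgfdcgecg  g
    6  cgcfgcaegegfbec$gcgfdcge  e
    7  cgecgcfgcaegegfbec$gcgfd  d
    8  cgfdcgecgcfgcaegegfbec$g  g
    9  dcgecgcfgcaegegfbec$gcgf  f
   10  ec$gcgfdcgecgcfgcaegegfb  b
   11  ecgcfgcaegegfbec$gcgfdcg  g
   12  egegfbec$gcgfdcgecgcfgca  a
   13  egfbec$gcgfdcgecgcfgcaeg  g
   14  fbec$gcgfdcgecgcfgcaegeg  g
   15  fdcgecgcfgcaegegfbec$gcg  g
   16  fgcaegegfbec$gcgfdcgecgc  c
   17  gcaegegfbec$gcgfdcgecgcf  f
   18  gcfgcaegegfbec$gcgfdcgec  c
   19  gcgfdcgecgcfgcaegegfbec$  $
   20  gecgcfgcaegegfbec$gcgfdc  c
   21  gegfbec$gcgfdcgecgcfgcae  e
   22  gfbec$gcgfdcgecgcfgcaege  e
   23  gfdcgecgcfgcaegegfbec$gc  c

ccfeggedgfbgagggcfc$ceec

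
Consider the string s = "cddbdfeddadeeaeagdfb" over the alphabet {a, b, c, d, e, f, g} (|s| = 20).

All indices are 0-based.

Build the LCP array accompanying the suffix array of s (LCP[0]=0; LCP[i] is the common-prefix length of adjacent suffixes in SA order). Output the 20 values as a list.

[0, 1, 1, 0, 1, 0, 0, 1, 1, 2, 1, 1, 2, 0, 2, 1, 1, 0, 1, 0]

sorted suffixes:
  #0 SA[0]=9  'adeeaeagdfb'
  #1 SA[1]=13  'aeagdfb'
  #2 SA[2]=15  'agdfb'
  #3 SA[3]=19  'b'
  #4 SA[4]=3  'bdfeddadeeaeagdfb'
  #5 SA[5]=0  'cddbdfeddadeeaeagdfb'
  #6 SA[6]=8  'dadeeaeagdfb'
  #7 SA[7]=2  'dbdfeddadeeaeagdfb'
  #8 SA[8]=7  'ddadeeaeagdfb'
  #9 SA[9]=1  'ddbdfeddadeeaeagdfb'
  #10 SA[10]=10  'deeaeagdfb'
  #11 SA[11]=17  'dfb'
  #12 SA[12]=4  'dfeddadeeaeagdfb'
  #13 SA[13]=12  'eaeagdfb'
  #14 SA[14]=14  'eagdfb'
  #15 SA[15]=6  'eddadeeaeagdfb'
  #16 SA[16]=11  'eeaeagdfb'
  #17 SA[17]=18  'fb'
  #18 SA[18]=5  'feddadeeaeagdfb'
  #19 SA[19]=16  'gdfb'

SA = [9, 13, 15, 19, 3, 0, 8, 2, 7, 1, 10, 17, 4, 12, 14, 6, 11, 18, 5, 16]
[i] adj suffixes → lcp
  [1] 9/13 → 1 ('a')
  [2] 13/15 → 1 ('a')
  [3] 15/19 → 0 ('')
  [4] 19/3 → 1 ('b')
  [5] 3/0 → 0 ('')
  [6] 0/8 → 0 ('')
  [7] 8/2 → 1 ('d')
  [8] 2/7 → 1 ('d')
  [9] 7/1 → 2 ('dd')
  [10] 1/10 → 1 ('d')
  [11] 10/17 → 1 ('d')
  [12] 17/4 → 2 ('df')
  [13] 4/12 → 0 ('')
  [14] 12/14 → 2 ('ea')
  [15] 14/6 → 1 ('e')
  [16] 6/11 → 1 ('e')
  [17] 11/18 → 0 ('')
  [18] 18/5 → 1 ('f')
  [19] 5/16 → 0 ('')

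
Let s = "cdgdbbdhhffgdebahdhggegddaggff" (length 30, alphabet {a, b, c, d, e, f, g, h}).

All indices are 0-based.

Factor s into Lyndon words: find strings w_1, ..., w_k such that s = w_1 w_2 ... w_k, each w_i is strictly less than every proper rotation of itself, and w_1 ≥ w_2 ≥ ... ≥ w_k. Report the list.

emit factor 1: 'cdgd' (i=0, period=4)
emit factor 2: 'bbdhhffgde' (i=4, period=10)
emit factor 3: 'b' (i=14, period=1)
emit factor 4: 'ahdhggegdd' (i=15, period=10)
emit factor 5: 'aggff' (i=25, period=5)

["cdgd", "bbdhhffgde", "b", "ahdhggegdd", "aggff"]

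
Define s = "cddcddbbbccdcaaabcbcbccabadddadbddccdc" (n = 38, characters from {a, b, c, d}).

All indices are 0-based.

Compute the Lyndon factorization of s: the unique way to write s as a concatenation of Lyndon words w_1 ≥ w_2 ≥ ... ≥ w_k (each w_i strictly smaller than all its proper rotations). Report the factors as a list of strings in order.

emit factor 1: 'cdd' (i=0, period=3)
emit factor 2: 'cdd' (i=3, period=3)
emit factor 3: 'bbbccdc' (i=6, period=7)
emit factor 4: 'aaabcbcbccabadddadbddccdc' (i=13, period=25)

["cdd", "cdd", "bbbccdc", "aaabcbcbccabadddadbddccdc"]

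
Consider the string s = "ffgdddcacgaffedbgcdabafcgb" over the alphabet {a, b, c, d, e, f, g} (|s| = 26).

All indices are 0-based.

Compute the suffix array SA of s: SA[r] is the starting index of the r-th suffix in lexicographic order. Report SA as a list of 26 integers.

[19, 7, 21, 10, 25, 20, 15, 6, 17, 8, 23, 18, 14, 5, 4, 3, 13, 22, 12, 11, 0, 1, 9, 24, 16, 2]

sorted suffixes:
  #0 SA[0]=19  'abafcgb'
  #1 SA[1]=7  'acgaffedbgcdabafcgb'
  #2 SA[2]=21  'afcgb'
  #3 SA[3]=10  'affedbgcdabafcgb'
  #4 SA[4]=25  'b'
  #5 SA[5]=20  'bafcgb'
  #6 SA[6]=15  'bgcdabafcgb'
  #7 SA[7]=6  'cacgaffedbgcdabafcgb'
  #8 SA[8]=17  'cdabafcgb'
  #9 SA[9]=8  'cgaffedbgcdabafcgb'
  #10 SA[10]=23  'cgb'
  #11 SA[11]=18  'dabafcgb'
  #12 SA[12]=14  'dbgcdabafcgb'
  #13 SA[13]=5  'dcacgaffedbgcdabafcgb'
  #14 SA[14]=4  'ddcacgaffedbgcdabafcgb'
  #15 SA[15]=3  'dddcacgaffedbgcdabafcgb'
  #16 SA[16]=13  'edbgcdabafcgb'
  #17 SA[17]=22  'fcgb'
  #18 SA[18]=12  'fedbgcdabafcgb'
  #19 SA[19]=11  'ffedbgcdabafcgb'
  #20 SA[20]=0  'ffgdddcacgaffedbgcdabafcgb'
  #21 SA[21]=1  'fgdddcacgaffedbgcdabafcgb'
  #22 SA[22]=9  'gaffedbgcdabafcgb'
  #23 SA[23]=24  'gb'
  #24 SA[24]=16  'gcdabafcgb'
  #25 SA[25]=2  'gdddcacgaffedbgcdabafcgb'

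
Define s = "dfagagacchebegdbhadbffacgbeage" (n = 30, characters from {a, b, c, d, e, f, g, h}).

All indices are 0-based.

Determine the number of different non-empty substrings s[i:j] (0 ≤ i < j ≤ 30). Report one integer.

435

rank→(start, suffix):
  0 → (6, 'acchebegdbhadbffacgbeage')
  1 → (22, 'acgbeage')
  2 → (17, 'adbffacgbeage')
  3 → (4, 'agacchebegdbhadbffacgbeage')
  4 → (2, 'agagacchebegdbhadbffacgbeage')
  5 → (27, 'age')
  6 → (25, 'beage')
  7 → (11, 'begdbhadbffacgbeage')
  8 → (19, 'bffacgbeage')
  9 → (15, 'bhadbffacgbeage')
  10 → (7, 'cchebegdbhadbffacgbeage')
  11 → (23, 'cgbeage')
  12 → (8, 'chebegdbhadbffacgbeage')
  13 → (18, 'dbffacgbeage')
  14 → (14, 'dbhadbffacgbeage')
  15 → (0, 'dfagagacchebegdbhadbffacgbeage')
  16 → (29, 'e')
  17 → (26, 'eage')
  18 → (10, 'ebegdbhadbffacgbeage')
  19 → (12, 'egdbhadbffacgbeage')
  20 → (21, 'facgbeage')
  21 → (1, 'fagagacchebegdbhadbffacgbeage')
  22 → (20, 'ffacgbeage')
  23 → (5, 'gacchebegdbhadbffacgbeage')
  24 → (3, 'gagacchebegdbhadbffacgbeage')
  25 → (24, 'gbeage')
  26 → (13, 'gdbhadbffacgbeage')
  27 → (28, 'ge')
  28 → (16, 'hadbffacgbeage')
  29 → (9, 'hebegdbhadbffacgbeage')

SA = [6, 22, 17, 4, 2, 27, 25, 11, 19, 15, 7, 23, 8, 18, 14, 0, 29, 26, 10, 12, 21, 1, 20, 5, 3, 24, 13, 28, 16, 9]
[i] adj suffixes → lcp
  [1] 6/22 → 2 ('ac')
  [2] 22/17 → 1 ('a')
  [3] 17/4 → 1 ('a')
  [4] 4/2 → 3 ('aga')
  [5] 2/27 → 2 ('ag')
  [6] 27/25 → 0 ('')
  [7] 25/11 → 2 ('be')
  [8] 11/19 → 1 ('b')
  [9] 19/15 → 1 ('b')
  [10] 15/7 → 0 ('')
  [11] 7/23 → 1 ('c')
  [12] 23/8 → 1 ('c')
  [13] 8/18 → 0 ('')
  [14] 18/14 → 2 ('db')
  [15] 14/0 → 1 ('d')
  [16] 0/29 → 0 ('')
  [17] 29/26 → 1 ('e')
  [18] 26/10 → 1 ('e')
  [19] 10/12 → 1 ('e')
  [20] 12/21 → 0 ('')
  [21] 21/1 → 2 ('fa')
  [22] 1/20 → 1 ('f')
  [23] 20/5 → 0 ('')
  [24] 5/3 → 2 ('ga')
  [25] 3/24 → 1 ('g')
  [26] 24/13 → 1 ('g')
  [27] 13/28 → 1 ('g')
  [28] 28/16 → 0 ('')
  [29] 16/9 → 1 ('h')

n(n+1)/2 = 30·31/2 = 465
Σ LCP = 0 + 2 + 1 + 1 + 3 + 2 + 0 + 2 + 1 + 1 + 0 + 1 + 1 + 0 + 2 + 1 + 0 + 1 + 1 + 1 + 0 + 2 + 1 + 0 + 2 + 1 + 1 + 1 + 0 + 1 = 30
distinct = 465 − 30 = 435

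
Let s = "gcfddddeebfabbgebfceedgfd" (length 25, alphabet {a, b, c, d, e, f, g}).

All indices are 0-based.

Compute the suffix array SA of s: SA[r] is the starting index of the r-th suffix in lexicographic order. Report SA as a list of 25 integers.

[11, 12, 9, 16, 13, 18, 1, 24, 3, 4, 5, 6, 21, 8, 15, 20, 7, 19, 10, 17, 23, 2, 0, 14, 22]

sorted suffixes:
  #0 SA[0]=11  'abbgebfceedgfd'
  #1 SA[1]=12  'bbgebfceedgfd'
  #2 SA[2]=9  'bfabbgebfceedgfd'
  #3 SA[3]=16  'bfceedgfd'
  #4 SA[4]=13  'bgebfceedgfd'
  #5 SA[5]=18  'ceedgfd'
  #6 SA[6]=1  'cfddddeebfabbgebfceedgfd'
  #7 SA[7]=24  'd'
  #8 SA[8]=3  'ddddeebfabbgebfceedgfd'
  #9 SA[9]=4  'dddeebfabbgebfceedgfd'
  #10 SA[10]=5  'ddeebfabbgebfceedgfd'
  #11 SA[11]=6  'deebfabbgebfceedgfd'
  #12 SA[12]=21  'dgfd'
  #13 SA[13]=8  'ebfabbgebfceedgfd'
  #14 SA[14]=15  'ebfceedgfd'
  #15 SA[15]=20  'edgfd'
  #16 SA[16]=7  'eebfabbgebfceedgfd'
  #17 SA[17]=19  'eedgfd'
  #18 SA[18]=10  'fabbgebfceedgfd'
  #19 SA[19]=17  'fceedgfd'
  #20 SA[20]=23  'fd'
  #21 SA[21]=2  'fddddeebfabbgebfceedgfd'
  #22 SA[22]=0  'gcfddddeebfabbgebfceedgfd'
  #23 SA[23]=14  'gebfceedgfd'
  #24 SA[24]=22  'gfd'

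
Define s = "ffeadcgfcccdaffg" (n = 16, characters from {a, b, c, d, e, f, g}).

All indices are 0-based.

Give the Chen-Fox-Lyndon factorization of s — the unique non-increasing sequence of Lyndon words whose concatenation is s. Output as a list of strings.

emit factor 1: 'f' (i=0, period=1)
emit factor 2: 'f' (i=1, period=1)
emit factor 3: 'e' (i=2, period=1)
emit factor 4: 'adcgfcccdaffg' (i=3, period=13)

["f", "f", "e", "adcgfcccdaffg"]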